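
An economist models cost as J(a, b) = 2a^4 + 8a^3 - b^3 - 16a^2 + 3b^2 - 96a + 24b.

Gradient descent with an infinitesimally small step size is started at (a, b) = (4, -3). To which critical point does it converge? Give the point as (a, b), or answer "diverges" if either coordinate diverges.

J is separable, so gradient descent decouples: a follows -∂J/∂a, b follows -∂J/∂b.
∂J/∂a = 8(a - 2)(a + 2)(a + 3); at a=4 this is 672, so a decreases.
∂J/∂b = -3(b - 4)(b + 2); at b=-3 this is -21, so b increases.
a converges to its nearest critical value 2 (a local min of the a-part); b converges to -2. The iterate converges to (2, -2).

(2, -2)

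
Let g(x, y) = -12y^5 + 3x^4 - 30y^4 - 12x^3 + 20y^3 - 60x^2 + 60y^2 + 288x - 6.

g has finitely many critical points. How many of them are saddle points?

6

g separates as a function of x plus a function of y, so ∇g=0 decouples.
∂g/∂x = 12(x - 4)(x - 2)(x + 3) = 0 at x ∈ {-3, 2, 4}; ∂g/∂y = -60y(y - 1)(y + 1)(y + 2) = 0 at y ∈ {-2, -1, 0, 1}.
The Hessian is diagonal: diag(g_xx, g_yy). Second derivatives: g_xx(-3)=420, g_xx(2)=-120, g_xx(4)=168; g_yy(-2)=360, g_yy(-1)=-120, g_yy(0)=120, g_yy(1)=-360.
Saddle points occur where the two diagonal entries have opposite signs: (-3, -1), (-3, 1), (2, -2), (2, 0), (4, -1), (4, 1). Count: 6.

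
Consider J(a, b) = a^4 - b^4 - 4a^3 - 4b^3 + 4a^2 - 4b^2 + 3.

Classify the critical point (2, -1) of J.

The mixed partial ∂²J/∂a∂b is 0, so the Hessian at any point is diag(J_aa, J_bb) = diag(4(3a^2 - 6a + 2), -4(3b^2 + 6b + 2)).
At (2, -1): H = diag(8, 4).
Both eigenvalues are positive, so H is positive definite: a local minimum.

local minimum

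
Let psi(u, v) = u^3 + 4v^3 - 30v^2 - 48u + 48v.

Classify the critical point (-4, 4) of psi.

saddle point

The mixed partial ∂²psi/∂u∂v is 0, so the Hessian at any point is diag(psi_uu, psi_vv) = diag(6u, 12(2v - 5)).
At (-4, 4): H = diag(-24, 36).
The eigenvalues have opposite signs, so H is indefinite: a saddle point.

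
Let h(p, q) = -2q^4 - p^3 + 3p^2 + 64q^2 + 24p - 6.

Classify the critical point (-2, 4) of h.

The mixed partial ∂²h/∂p∂q is 0, so the Hessian at any point is diag(h_pp, h_qq) = diag(6(-p + 1), 8(-3q^2 + 16)).
At (-2, 4): H = diag(18, -256).
The eigenvalues have opposite signs, so H is indefinite: a saddle point.

saddle point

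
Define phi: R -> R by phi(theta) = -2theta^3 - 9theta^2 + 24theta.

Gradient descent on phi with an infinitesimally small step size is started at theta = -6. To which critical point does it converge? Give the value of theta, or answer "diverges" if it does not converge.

-4

phi'(theta) = -6(theta - 1)(theta + 4), so phi'(-6) = -84.
Gradient descent moves in the -phi' direction, i.e. theta is increasing.
The nearest critical point in that direction is theta = -4, where phi'' = 30 > 0 (a local minimum). The iterate converges there.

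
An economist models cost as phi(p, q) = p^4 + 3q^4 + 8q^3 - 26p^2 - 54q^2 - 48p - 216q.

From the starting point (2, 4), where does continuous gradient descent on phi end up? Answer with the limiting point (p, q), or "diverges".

(4, 3)

phi is separable, so gradient descent decouples: p follows -∂phi/∂p, q follows -∂phi/∂q.
∂phi/∂p = 4(p - 4)(p + 1)(p + 3); at p=2 this is -120, so p increases.
∂phi/∂q = 12(q - 3)(q + 2)(q + 3); at q=4 this is 504, so q decreases.
p converges to its nearest critical value 4 (a local min of the p-part); q converges to 3. The iterate converges to (4, 3).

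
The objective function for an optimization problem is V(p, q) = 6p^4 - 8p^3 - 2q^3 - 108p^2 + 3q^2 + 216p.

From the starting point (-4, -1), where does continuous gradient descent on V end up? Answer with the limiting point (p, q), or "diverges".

V is separable, so gradient descent decouples: p follows -∂V/∂p, q follows -∂V/∂q.
∂V/∂p = 24(p - 3)(p - 1)(p + 3); at p=-4 this is -840, so p increases.
∂V/∂q = -6q(q - 1); at q=-1 this is -12, so q increases.
p converges to its nearest critical value -3 (a local min of the p-part); q converges to 0. The iterate converges to (-3, 0).

(-3, 0)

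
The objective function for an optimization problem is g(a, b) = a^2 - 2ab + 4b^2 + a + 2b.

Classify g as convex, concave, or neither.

g is quadratic, so its Hessian is the constant matrix H = [[2, -2], [-2, 8]].
det(H) = 12, tr(H) = 10.
det(H) > 0 and tr(H) > 0, so H is positive definite everywhere: convex.

convex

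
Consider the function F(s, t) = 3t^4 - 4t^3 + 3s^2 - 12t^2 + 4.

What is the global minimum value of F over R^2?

F(s,t) separates as P(s) + Q(t) + 4, so its minimum is min P + min Q + 4.
P'(s) = 6s vanishes at s ∈ {0}; Q'(t) = 12t(t - 2)(t + 1) vanishes at t ∈ {-1, 0, 2}.
Local minima of P (where P''>0): P(0)=0. Local minima of Q: Q(-1)=-5, Q(2)=-32.
So the global minimum of F is P(0) + Q(2) + 4 = 0 − 32 + 4 = -28, attained at (0, 2).

-28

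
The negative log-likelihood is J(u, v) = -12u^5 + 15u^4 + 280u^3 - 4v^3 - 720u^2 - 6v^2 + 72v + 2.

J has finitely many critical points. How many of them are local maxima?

J separates as a function of u plus a function of v, so ∇J=0 decouples.
∂J/∂u = -60u(u - 3)(u - 2)(u + 4) = 0 at u ∈ {-4, 0, 2, 3}; ∂J/∂v = -12(v - 2)(v + 3) = 0 at v ∈ {-3, 2}.
The Hessian is diagonal: diag(J_uu, J_vv). Second derivatives: J_uu(-4)=10080, J_uu(0)=-1440, J_uu(2)=720, J_uu(3)=-1260; J_vv(-3)=60, J_vv(2)=-60.
Local maxima occur where both diagonal entries negative: (0, 2), (3, 2). Count: 2.

2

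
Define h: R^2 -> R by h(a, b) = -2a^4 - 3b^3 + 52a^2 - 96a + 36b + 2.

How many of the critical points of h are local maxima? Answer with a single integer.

2

h separates as a function of a plus a function of b, so ∇h=0 decouples.
∂h/∂a = -8(a - 3)(a - 1)(a + 4) = 0 at a ∈ {-4, 1, 3}; ∂h/∂b = -9(b - 2)(b + 2) = 0 at b ∈ {-2, 2}.
The Hessian is diagonal: diag(h_aa, h_bb). Second derivatives: h_aa(-4)=-280, h_aa(1)=80, h_aa(3)=-112; h_bb(-2)=36, h_bb(2)=-36.
Local maxima occur where both diagonal entries negative: (-4, 2), (3, 2). Count: 2.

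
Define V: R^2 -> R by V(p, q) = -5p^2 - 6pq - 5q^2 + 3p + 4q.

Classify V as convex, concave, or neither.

concave

V is quadratic, so its Hessian is the constant matrix H = [[-10, -6], [-6, -10]].
det(H) = 64, tr(H) = -20.
det(H) > 0 and tr(H) < 0, so H is negative definite everywhere: concave.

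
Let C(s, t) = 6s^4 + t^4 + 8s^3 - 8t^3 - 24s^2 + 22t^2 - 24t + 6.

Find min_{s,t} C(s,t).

C(s,t) separates as P(s) + Q(t) + 6, so its minimum is min P + min Q + 6.
P'(s) = 24s(s - 1)(s + 2) vanishes at s ∈ {-2, 0, 1}; Q'(t) = 4(t - 3)(t - 2)(t - 1) vanishes at t ∈ {1, 2, 3}.
Local minima of P (where P''>0): P(-2)=-64, P(1)=-10. Local minima of Q: Q(1)=-9, Q(3)=-9.
So the global minimum of C is P(-2) + Q(1) + 6 = -64 − 9 + 6 = -67, attained at (-2, 1).

-67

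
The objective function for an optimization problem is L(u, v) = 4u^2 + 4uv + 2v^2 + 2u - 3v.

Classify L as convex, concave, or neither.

convex

L is quadratic, so its Hessian is the constant matrix H = [[8, 4], [4, 4]].
det(H) = 16, tr(H) = 12.
det(H) > 0 and tr(H) > 0, so H is positive definite everywhere: convex.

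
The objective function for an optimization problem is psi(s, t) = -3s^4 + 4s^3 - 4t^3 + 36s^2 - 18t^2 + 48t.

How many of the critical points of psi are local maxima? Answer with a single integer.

2

psi separates as a function of s plus a function of t, so ∇psi=0 decouples.
∂psi/∂s = -12s(s - 3)(s + 2) = 0 at s ∈ {-2, 0, 3}; ∂psi/∂t = -12(t - 1)(t + 4) = 0 at t ∈ {-4, 1}.
The Hessian is diagonal: diag(psi_ss, psi_tt). Second derivatives: psi_ss(-2)=-120, psi_ss(0)=72, psi_ss(3)=-180; psi_tt(-4)=60, psi_tt(1)=-60.
Local maxima occur where both diagonal entries negative: (-2, 1), (3, 1). Count: 2.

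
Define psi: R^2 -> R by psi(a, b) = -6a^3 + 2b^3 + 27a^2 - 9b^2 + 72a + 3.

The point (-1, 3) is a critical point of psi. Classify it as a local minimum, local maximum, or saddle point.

The mixed partial ∂²psi/∂a∂b is 0, so the Hessian at any point is diag(psi_aa, psi_bb) = diag(18(-2a + 3), 6(2b - 3)).
At (-1, 3): H = diag(90, 18).
Both eigenvalues are positive, so H is positive definite: a local minimum.

local minimum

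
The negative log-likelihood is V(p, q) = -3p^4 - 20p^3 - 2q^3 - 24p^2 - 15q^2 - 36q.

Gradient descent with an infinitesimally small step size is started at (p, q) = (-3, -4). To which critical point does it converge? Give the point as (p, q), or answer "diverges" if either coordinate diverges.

V is separable, so gradient descent decouples: p follows -∂V/∂p, q follows -∂V/∂q.
∂V/∂p = -12p(p + 1)(p + 4); at p=-3 this is -72, so p increases.
∂V/∂q = -6(q + 2)(q + 3); at q=-4 this is -12, so q increases.
p converges to its nearest critical value -1 (a local min of the p-part); q converges to -3. The iterate converges to (-1, -3).

(-1, -3)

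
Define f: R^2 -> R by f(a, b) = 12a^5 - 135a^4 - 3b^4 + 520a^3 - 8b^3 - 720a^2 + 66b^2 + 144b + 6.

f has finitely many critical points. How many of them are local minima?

f separates as a function of a plus a function of b, so ∇f=0 decouples.
∂f/∂a = 60a(a - 4)(a - 3)(a - 2) = 0 at a ∈ {0, 2, 3, 4}; ∂f/∂b = -12(b - 3)(b + 1)(b + 4) = 0 at b ∈ {-4, -1, 3}.
The Hessian is diagonal: diag(f_aa, f_bb). Second derivatives: f_aa(0)=-1440, f_aa(2)=240, f_aa(3)=-180, f_aa(4)=480; f_bb(-4)=-252, f_bb(-1)=144, f_bb(3)=-336.
Local minima occur where both diagonal entries positive: (2, -1), (4, -1). Count: 2.

2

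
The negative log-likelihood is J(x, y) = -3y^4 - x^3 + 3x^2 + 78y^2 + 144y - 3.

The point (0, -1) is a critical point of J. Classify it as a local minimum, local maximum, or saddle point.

The mixed partial ∂²J/∂x∂y is 0, so the Hessian at any point is diag(J_xx, J_yy) = diag(6(-x + 1), 12(-3y^2 + 13)).
At (0, -1): H = diag(6, 120).
Both eigenvalues are positive, so H is positive definite: a local minimum.

local minimum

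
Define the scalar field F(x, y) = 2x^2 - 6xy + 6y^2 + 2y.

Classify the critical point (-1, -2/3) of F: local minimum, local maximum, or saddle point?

local minimum

The Hessian of F is constant: H = [[4, -6], [-6, 12]].
det(H) = 4·12 − (-6)² = 12.
det(H) > 0 and tr(H) = 16 > 0, so H is positive definite and the point is a local minimum.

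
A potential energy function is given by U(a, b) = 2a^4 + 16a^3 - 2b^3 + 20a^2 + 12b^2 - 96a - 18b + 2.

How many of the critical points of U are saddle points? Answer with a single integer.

3

U separates as a function of a plus a function of b, so ∇U=0 decouples.
∂U/∂a = 8(a - 1)(a + 3)(a + 4) = 0 at a ∈ {-4, -3, 1}; ∂U/∂b = -6(b - 3)(b - 1) = 0 at b ∈ {1, 3}.
The Hessian is diagonal: diag(U_aa, U_bb). Second derivatives: U_aa(-4)=40, U_aa(-3)=-32, U_aa(1)=160; U_bb(1)=12, U_bb(3)=-12.
Saddle points occur where the two diagonal entries have opposite signs: (-4, 3), (-3, 1), (1, 3). Count: 3.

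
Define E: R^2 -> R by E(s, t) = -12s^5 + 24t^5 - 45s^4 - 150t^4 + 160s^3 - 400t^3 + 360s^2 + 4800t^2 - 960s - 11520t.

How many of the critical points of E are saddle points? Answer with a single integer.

E separates as a function of s plus a function of t, so ∇E=0 decouples.
∂E/∂s = -60(s - 2)(s - 1)(s + 2)(s + 4) = 0 at s ∈ {-4, -2, 1, 2}; ∂E/∂t = 120(t - 4)(t - 3)(t - 2)(t + 4) = 0 at t ∈ {-4, 2, 3, 4}.
The Hessian is diagonal: diag(E_ss, E_tt). Second derivatives: E_ss(-4)=3600, E_ss(-2)=-1440, E_ss(1)=900, E_ss(2)=-1440; E_tt(-4)=-40320, E_tt(2)=1440, E_tt(3)=-840, E_tt(4)=1920.
Saddle points occur where the two diagonal entries have opposite signs: (-4, -4), (-4, 3), (-2, 2), (-2, 4), (1, -4), (1, 3), (2, 2), (2, 4). Count: 8.

8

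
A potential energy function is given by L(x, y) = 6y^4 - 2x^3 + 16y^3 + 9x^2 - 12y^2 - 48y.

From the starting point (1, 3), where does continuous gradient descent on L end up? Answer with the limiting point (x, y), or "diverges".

L is separable, so gradient descent decouples: x follows -∂L/∂x, y follows -∂L/∂y.
∂L/∂x = -6x(x - 3); at x=1 this is 12, so x decreases.
∂L/∂y = 24(y - 1)(y + 1)(y + 2); at y=3 this is 960, so y decreases.
x converges to its nearest critical value 0 (a local min of the x-part); y converges to 1. The iterate converges to (0, 1).

(0, 1)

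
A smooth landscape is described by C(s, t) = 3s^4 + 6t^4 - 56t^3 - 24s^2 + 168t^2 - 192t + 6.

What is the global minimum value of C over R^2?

C(s,t) separates as P(s) + Q(t) + 6, so its minimum is min P + min Q + 6.
P'(s) = 12s(s - 2)(s + 2) vanishes at s ∈ {-2, 0, 2}; Q'(t) = 24(t - 4)(t - 2)(t - 1) vanishes at t ∈ {1, 2, 4}.
Local minima of P (where P''>0): P(-2)=-48, P(2)=-48. Local minima of Q: Q(1)=-74, Q(4)=-128.
So the global minimum of C is P(-2) + Q(4) + 6 = -48 − 128 + 6 = -170, attained at (-2, 4).

-170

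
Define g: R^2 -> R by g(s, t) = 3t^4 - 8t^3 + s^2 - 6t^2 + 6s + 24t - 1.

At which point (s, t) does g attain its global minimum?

(-3, -1)

g(s,t) separates as P(s) + Q(t) − 1, so its minimum is min P + min Q − 1.
P'(s) = 2s + 6 vanishes at s ∈ {-3}; Q'(t) = 12(t - 2)(t - 1)(t + 1) vanishes at t ∈ {-1, 1, 2}.
Local minima of P (where P''>0): P(-3)=-9. Local minima of Q: Q(-1)=-19, Q(2)=8.
So the global minimum of g is P(-3) + Q(-1) − 1 = -9 − 19 − 1 = -29, attained at (-3, -1).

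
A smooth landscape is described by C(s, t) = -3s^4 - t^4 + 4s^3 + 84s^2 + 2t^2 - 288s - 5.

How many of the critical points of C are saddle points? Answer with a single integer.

4

C separates as a function of s plus a function of t, so ∇C=0 decouples.
∂C/∂s = -12(s - 3)(s - 2)(s + 4) = 0 at s ∈ {-4, 2, 3}; ∂C/∂t = -4t(t - 1)(t + 1) = 0 at t ∈ {-1, 0, 1}.
The Hessian is diagonal: diag(C_ss, C_tt). Second derivatives: C_ss(-4)=-504, C_ss(2)=72, C_ss(3)=-84; C_tt(-1)=-8, C_tt(0)=4, C_tt(1)=-8.
Saddle points occur where the two diagonal entries have opposite signs: (-4, 0), (2, -1), (2, 1), (3, 0). Count: 4.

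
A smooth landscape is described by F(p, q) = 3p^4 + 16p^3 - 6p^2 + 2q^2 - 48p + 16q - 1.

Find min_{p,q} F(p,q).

-193

F(p,q) separates as A(p) + B(q) − 1, so its minimum is min A + min B − 1.
A'(p) = 12(p - 1)(p + 1)(p + 4) vanishes at p ∈ {-4, -1, 1}; B'(q) = 4q + 16 vanishes at q ∈ {-4}.
Local minima of A (where A''>0): A(-4)=-160, A(1)=-35. Local minima of B: B(-4)=-32.
So the global minimum of F is A(-4) + B(-4) − 1 = -160 − 32 − 1 = -193, attained at (-4, -4).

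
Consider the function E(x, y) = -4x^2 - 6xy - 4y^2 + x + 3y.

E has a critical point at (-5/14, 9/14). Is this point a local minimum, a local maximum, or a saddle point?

The Hessian of E is constant: H = [[-8, -6], [-6, -8]].
det(H) = (-8)·(-8) − (-6)² = 28.
det(H) > 0 and tr(H) = -16 < 0, so H is negative definite and the point is a local maximum.

local maximum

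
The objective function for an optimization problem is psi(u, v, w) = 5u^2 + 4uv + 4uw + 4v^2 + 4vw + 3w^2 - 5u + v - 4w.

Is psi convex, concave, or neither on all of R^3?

psi is quadratic, so its Hessian is the constant matrix H = [[10, 4, 4], [4, 8, 4], [4, 4, 6]].
Leading principal minors: 10, 64, 224.
All positive ⇒ H ≻ 0 ⇒ convex.

convex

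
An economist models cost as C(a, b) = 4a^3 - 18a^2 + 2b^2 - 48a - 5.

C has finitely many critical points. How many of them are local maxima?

0

C separates as a function of a plus a function of b, so ∇C=0 decouples.
∂C/∂a = 12(a - 4)(a + 1) = 0 at a ∈ {-1, 4}; ∂C/∂b = 4b = 0 at b ∈ {0}.
The Hessian is diagonal: diag(C_aa, C_bb). Second derivatives: C_aa(-1)=-60, C_aa(4)=60; C_bb(0)=4.
Local maxima occur where both diagonal entries negative: none. Count: 0.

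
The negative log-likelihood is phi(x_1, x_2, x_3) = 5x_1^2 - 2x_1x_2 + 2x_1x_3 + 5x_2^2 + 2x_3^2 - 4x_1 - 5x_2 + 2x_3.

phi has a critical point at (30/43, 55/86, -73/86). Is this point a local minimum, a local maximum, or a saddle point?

local minimum

The Hessian is constant: H = [[10, -2, 2], [-2, 10, 0], [2, 0, 4]].
Leading principal minors: Δ₁ = 10, Δ₂ = 96, Δ₃ = 344.
All leading minors are positive, so H is positive definite: a local minimum.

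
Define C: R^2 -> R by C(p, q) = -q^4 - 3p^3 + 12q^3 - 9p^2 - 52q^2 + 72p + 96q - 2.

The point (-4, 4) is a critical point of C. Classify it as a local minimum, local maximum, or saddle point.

The mixed partial ∂²C/∂p∂q is 0, so the Hessian at any point is diag(C_pp, C_qq) = diag(-18(p + 1), 4(-3q^2 + 18q - 26)).
At (-4, 4): H = diag(54, -8).
The eigenvalues have opposite signs, so H is indefinite: a saddle point.

saddle point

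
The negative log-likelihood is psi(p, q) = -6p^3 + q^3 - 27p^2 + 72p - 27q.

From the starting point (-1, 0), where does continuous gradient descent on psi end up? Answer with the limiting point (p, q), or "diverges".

psi is separable, so gradient descent decouples: p follows -∂psi/∂p, q follows -∂psi/∂q.
∂psi/∂p = -18(p - 1)(p + 4); at p=-1 this is 108, so p decreases.
∂psi/∂q = 3(q - 3)(q + 3); at q=0 this is -27, so q increases.
p converges to its nearest critical value -4 (a local min of the p-part); q converges to 3. The iterate converges to (-4, 3).

(-4, 3)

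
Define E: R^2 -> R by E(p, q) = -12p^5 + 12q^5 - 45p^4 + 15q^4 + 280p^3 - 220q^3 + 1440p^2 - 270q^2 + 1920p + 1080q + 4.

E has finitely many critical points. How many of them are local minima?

E separates as a function of p plus a function of q, so ∇E=0 decouples.
∂E/∂p = -60(p - 4)(p + 1)(p + 2)(p + 4) = 0 at p ∈ {-4, -2, -1, 4}; ∂E/∂q = 60(q - 3)(q - 1)(q + 2)(q + 3) = 0 at q ∈ {-3, -2, 1, 3}.
The Hessian is diagonal: diag(E_pp, E_qq). Second derivatives: E_pp(-4)=2880, E_pp(-2)=-720, E_pp(-1)=900, E_pp(4)=-14400; E_qq(-3)=-1440, E_qq(-2)=900, E_qq(1)=-1440, E_qq(3)=3600.
Local minima occur where both diagonal entries positive: (-4, -2), (-4, 3), (-1, -2), (-1, 3). Count: 4.

4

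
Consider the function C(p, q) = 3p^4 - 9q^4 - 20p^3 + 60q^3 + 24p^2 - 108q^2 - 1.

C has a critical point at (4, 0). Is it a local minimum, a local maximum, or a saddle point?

saddle point

The mixed partial ∂²C/∂p∂q is 0, so the Hessian at any point is diag(C_pp, C_qq) = diag(12(3p^2 - 10p + 4), 36(-3q^2 + 10q - 6)).
At (4, 0): H = diag(144, -216).
The eigenvalues have opposite signs, so H is indefinite: a saddle point.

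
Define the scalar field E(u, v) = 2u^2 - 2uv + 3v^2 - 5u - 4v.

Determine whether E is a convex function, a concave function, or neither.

E is quadratic, so its Hessian is the constant matrix H = [[4, -2], [-2, 6]].
det(H) = 20, tr(H) = 10.
det(H) > 0 and tr(H) > 0, so H is positive definite everywhere: convex.

convex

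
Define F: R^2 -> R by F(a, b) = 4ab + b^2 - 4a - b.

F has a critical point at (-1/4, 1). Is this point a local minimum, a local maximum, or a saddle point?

The Hessian of F is constant: H = [[0, 4], [4, 2]].
det(H) = 0·2 − 4² = -16.
Since det(H) < 0, H is indefinite and the critical point is a saddle point.

saddle point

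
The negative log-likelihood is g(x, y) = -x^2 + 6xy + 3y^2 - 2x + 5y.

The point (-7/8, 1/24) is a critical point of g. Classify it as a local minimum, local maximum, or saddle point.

saddle point

The Hessian of g is constant: H = [[-2, 6], [6, 6]].
det(H) = (-2)·6 − 6² = -48.
Since det(H) < 0, H is indefinite and the critical point is a saddle point.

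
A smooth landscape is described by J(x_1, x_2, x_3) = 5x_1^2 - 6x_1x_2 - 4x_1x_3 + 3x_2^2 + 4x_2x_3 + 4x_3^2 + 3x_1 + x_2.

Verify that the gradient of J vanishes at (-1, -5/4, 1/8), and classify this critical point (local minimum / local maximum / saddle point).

local minimum

∇J = (10x_1 - 6x_2 - 4x_3 + 3, -6x_1 + 6x_2 + 4x_3 + 1, -4x_1 + 4x_2 + 8x_3); substituting (-1, -5/4, 1/8) gives ∇J = (0, 0, 0), so (-1, -5/4, 1/8) is indeed a critical point.
The Hessian is constant: H = [[10, -6, -4], [-6, 6, 4], [-4, 4, 8]].
Leading principal minors: Δ₁ = 10, Δ₂ = 24, Δ₃ = 128.
All leading minors are positive, so H is positive definite: a local minimum.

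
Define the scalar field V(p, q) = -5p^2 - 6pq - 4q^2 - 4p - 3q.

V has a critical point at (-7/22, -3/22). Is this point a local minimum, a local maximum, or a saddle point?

local maximum

The Hessian of V is constant: H = [[-10, -6], [-6, -8]].
det(H) = (-10)·(-8) − (-6)² = 44.
det(H) > 0 and tr(H) = -18 < 0, so H is negative definite and the point is a local maximum.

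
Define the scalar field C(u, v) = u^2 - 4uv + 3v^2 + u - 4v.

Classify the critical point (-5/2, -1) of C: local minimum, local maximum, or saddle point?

saddle point

The Hessian of C is constant: H = [[2, -4], [-4, 6]].
det(H) = 2·6 − (-4)² = -4.
Since det(H) < 0, H is indefinite and the critical point is a saddle point.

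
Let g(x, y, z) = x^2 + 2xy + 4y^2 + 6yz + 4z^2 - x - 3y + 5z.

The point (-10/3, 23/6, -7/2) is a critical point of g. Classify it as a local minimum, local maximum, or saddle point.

local minimum

The Hessian is constant: H = [[2, 2, 0], [2, 8, 6], [0, 6, 8]].
Leading principal minors: Δ₁ = 2, Δ₂ = 12, Δ₃ = 24.
All leading minors are positive, so H is positive definite: a local minimum.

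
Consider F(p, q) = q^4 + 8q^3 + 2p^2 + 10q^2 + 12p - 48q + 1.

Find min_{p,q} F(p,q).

-46

F(p,q) separates as A(p) + B(q) + 1, so its minimum is min A + min B + 1.
A'(p) = 4p + 12 vanishes at p ∈ {-3}; B'(q) = 4(q - 1)(q + 3)(q + 4) vanishes at q ∈ {-4, -3, 1}.
Local minima of A (where A''>0): A(-3)=-18. Local minima of B: B(-4)=96, B(1)=-29.
So the global minimum of F is A(-3) + B(1) + 1 = -18 − 29 + 1 = -46, attained at (-3, 1).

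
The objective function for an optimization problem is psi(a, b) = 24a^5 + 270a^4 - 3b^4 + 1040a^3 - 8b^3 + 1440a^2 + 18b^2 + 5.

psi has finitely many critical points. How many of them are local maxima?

4

psi separates as a function of a plus a function of b, so ∇psi=0 decouples.
∂psi/∂a = 120a(a + 2)(a + 3)(a + 4) = 0 at a ∈ {-4, -3, -2, 0}; ∂psi/∂b = -12b(b - 1)(b + 3) = 0 at b ∈ {-3, 0, 1}.
The Hessian is diagonal: diag(psi_aa, psi_bb). Second derivatives: psi_aa(-4)=-960, psi_aa(-3)=360, psi_aa(-2)=-480, psi_aa(0)=2880; psi_bb(-3)=-144, psi_bb(0)=36, psi_bb(1)=-48.
Local maxima occur where both diagonal entries negative: (-4, -3), (-4, 1), (-2, -3), (-2, 1). Count: 4.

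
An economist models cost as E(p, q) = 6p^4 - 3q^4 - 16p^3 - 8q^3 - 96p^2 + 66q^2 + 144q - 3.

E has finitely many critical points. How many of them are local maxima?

2

E separates as a function of p plus a function of q, so ∇E=0 decouples.
∂E/∂p = 24p(p - 4)(p + 2) = 0 at p ∈ {-2, 0, 4}; ∂E/∂q = -12(q - 3)(q + 1)(q + 4) = 0 at q ∈ {-4, -1, 3}.
The Hessian is diagonal: diag(E_pp, E_qq). Second derivatives: E_pp(-2)=288, E_pp(0)=-192, E_pp(4)=576; E_qq(-4)=-252, E_qq(-1)=144, E_qq(3)=-336.
Local maxima occur where both diagonal entries negative: (0, -4), (0, 3). Count: 2.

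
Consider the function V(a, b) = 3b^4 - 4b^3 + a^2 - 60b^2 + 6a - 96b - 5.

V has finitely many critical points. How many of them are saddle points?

V separates as a function of a plus a function of b, so ∇V=0 decouples.
∂V/∂a = 2(a + 3) = 0 at a ∈ {-3}; ∂V/∂b = 12(b - 4)(b + 1)(b + 2) = 0 at b ∈ {-2, -1, 4}.
The Hessian is diagonal: diag(V_aa, V_bb). Second derivatives: V_aa(-3)=2; V_bb(-2)=72, V_bb(-1)=-60, V_bb(4)=360.
Saddle points occur where the two diagonal entries have opposite signs: (-3, -1). Count: 1.

1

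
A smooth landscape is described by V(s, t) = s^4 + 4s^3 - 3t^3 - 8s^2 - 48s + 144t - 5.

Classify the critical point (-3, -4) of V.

The mixed partial ∂²V/∂s∂t is 0, so the Hessian at any point is diag(V_ss, V_tt) = diag(4(3s^2 + 6s - 4), -18t).
At (-3, -4): H = diag(20, 72).
Both eigenvalues are positive, so H is positive definite: a local minimum.

local minimum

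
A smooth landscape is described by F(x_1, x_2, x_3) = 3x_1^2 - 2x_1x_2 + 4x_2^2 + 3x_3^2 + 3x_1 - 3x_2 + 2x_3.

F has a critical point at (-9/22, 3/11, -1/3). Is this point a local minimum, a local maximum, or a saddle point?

The Hessian is constant: H = [[6, -2, 0], [-2, 8, 0], [0, 0, 6]].
Leading principal minors: Δ₁ = 6, Δ₂ = 44, Δ₃ = 264.
All leading minors are positive, so H is positive definite: a local minimum.

local minimum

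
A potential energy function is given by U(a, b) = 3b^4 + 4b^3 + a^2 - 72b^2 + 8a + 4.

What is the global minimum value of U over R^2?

-652

U(a,b) separates as P(a) + Q(b) + 4, so its minimum is min P + min Q + 4.
P'(a) = 2a + 8 vanishes at a ∈ {-4}; Q'(b) = 12b(b - 3)(b + 4) vanishes at b ∈ {-4, 0, 3}.
Local minima of P (where P''>0): P(-4)=-16. Local minima of Q: Q(-4)=-640, Q(3)=-297.
So the global minimum of U is P(-4) + Q(-4) + 4 = -16 − 640 + 4 = -652, attained at (-4, -4).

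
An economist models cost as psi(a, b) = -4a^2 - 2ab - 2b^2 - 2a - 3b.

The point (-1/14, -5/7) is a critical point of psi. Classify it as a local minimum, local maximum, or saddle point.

The Hessian of psi is constant: H = [[-8, -2], [-2, -4]].
det(H) = (-8)·(-4) − (-2)² = 28.
det(H) > 0 and tr(H) = -12 < 0, so H is negative definite and the point is a local maximum.

local maximum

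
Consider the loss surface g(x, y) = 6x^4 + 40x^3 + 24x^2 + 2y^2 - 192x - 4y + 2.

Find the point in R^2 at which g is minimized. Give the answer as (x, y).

(1, 1)

g(x,y) separates as P(x) + Q(y) + 2, so its minimum is min P + min Q + 2.
P'(x) = 24(x - 1)(x + 2)(x + 4) vanishes at x ∈ {-4, -2, 1}; Q'(y) = 4y - 4 vanishes at y ∈ {1}.
Local minima of P (where P''>0): P(-4)=128, P(1)=-122. Local minima of Q: Q(1)=-2.
So the global minimum of g is P(1) + Q(1) + 2 = -122 − 2 + 2 = -122, attained at (1, 1).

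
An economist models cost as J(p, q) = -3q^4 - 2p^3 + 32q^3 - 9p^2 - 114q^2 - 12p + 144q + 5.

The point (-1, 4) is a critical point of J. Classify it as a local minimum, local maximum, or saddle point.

local maximum

The mixed partial ∂²J/∂p∂q is 0, so the Hessian at any point is diag(J_pp, J_qq) = diag(-6(2p + 3), 12(-3q^2 + 16q - 19)).
At (-1, 4): H = diag(-6, -36).
Both eigenvalues are negative, so H is negative definite: a local maximum.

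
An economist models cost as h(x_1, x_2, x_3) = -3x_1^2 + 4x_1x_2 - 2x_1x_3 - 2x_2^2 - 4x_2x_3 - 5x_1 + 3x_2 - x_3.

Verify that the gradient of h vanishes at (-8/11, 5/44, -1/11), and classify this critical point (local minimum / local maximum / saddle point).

∇h = (-6x_1 + 4x_2 - 2x_3 - 5, 4x_1 - 4x_2 - 4x_3 + 3, -2x_1 - 4x_2 - 1); substituting (-8/11, 5/44, -1/11) gives ∇h = (0, 0, 0), so (-8/11, 5/44, -1/11) is indeed a critical point.
The Hessian is constant: H = [[-6, 4, -2], [4, -4, -4], [-2, -4, 0]].
Leading principal minors: Δ₁ = -6, Δ₂ = 8, Δ₃ = 176.
The minors fit neither the all-positive nor the alternating-sign pattern, so H is indefinite: a saddle point.

saddle point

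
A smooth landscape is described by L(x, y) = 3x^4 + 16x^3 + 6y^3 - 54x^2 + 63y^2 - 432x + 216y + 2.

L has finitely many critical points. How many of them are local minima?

2

L separates as a function of x plus a function of y, so ∇L=0 decouples.
∂L/∂x = 12(x - 3)(x + 3)(x + 4) = 0 at x ∈ {-4, -3, 3}; ∂L/∂y = 18(y + 3)(y + 4) = 0 at y ∈ {-4, -3}.
The Hessian is diagonal: diag(L_xx, L_yy). Second derivatives: L_xx(-4)=84, L_xx(-3)=-72, L_xx(3)=504; L_yy(-4)=-18, L_yy(-3)=18.
Local minima occur where both diagonal entries positive: (-4, -3), (3, -3). Count: 2.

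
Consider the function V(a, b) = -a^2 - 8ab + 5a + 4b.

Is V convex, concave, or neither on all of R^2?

neither

V is quadratic, so its Hessian is the constant matrix H = [[-2, -8], [-8, 0]].
det(H) = -64, tr(H) = -2.
det(H) < 0, so H is indefinite: neither convex nor concave.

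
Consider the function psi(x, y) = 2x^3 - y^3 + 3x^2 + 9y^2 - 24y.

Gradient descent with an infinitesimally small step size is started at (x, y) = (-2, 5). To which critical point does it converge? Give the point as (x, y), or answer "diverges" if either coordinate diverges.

diverges

psi is separable, so gradient descent decouples: x follows -∂psi/∂x, y follows -∂psi/∂y.
∂psi/∂x = 6x(x + 1); at x=-2 this is 12, so x decreases.
∂psi/∂y = -3(y - 4)(y - 2); at y=5 this is -9, so y increases.
The x-coordinate has no critical point in that direction and runs off to infinity.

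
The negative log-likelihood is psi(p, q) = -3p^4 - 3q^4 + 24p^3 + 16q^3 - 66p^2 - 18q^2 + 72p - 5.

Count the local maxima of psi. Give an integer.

psi separates as a function of p plus a function of q, so ∇psi=0 decouples.
∂psi/∂p = -12(p - 3)(p - 2)(p - 1) = 0 at p ∈ {1, 2, 3}; ∂psi/∂q = -12q(q - 3)(q - 1) = 0 at q ∈ {0, 1, 3}.
The Hessian is diagonal: diag(psi_pp, psi_qq). Second derivatives: psi_pp(1)=-24, psi_pp(2)=12, psi_pp(3)=-24; psi_qq(0)=-36, psi_qq(1)=24, psi_qq(3)=-72.
Local maxima occur where both diagonal entries negative: (1, 0), (1, 3), (3, 0), (3, 3). Count: 4.

4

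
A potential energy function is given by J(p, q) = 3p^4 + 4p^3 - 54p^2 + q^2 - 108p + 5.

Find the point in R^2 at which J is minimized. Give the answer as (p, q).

J(p,q) separates as A(p) + B(q) + 5, so its minimum is min A + min B + 5.
A'(p) = 12(p - 3)(p + 1)(p + 3) vanishes at p ∈ {-3, -1, 3}; B'(q) = 2q vanishes at q ∈ {0}.
Local minima of A (where A''>0): A(-3)=-27, A(3)=-459. Local minima of B: B(0)=0.
So the global minimum of J is A(3) + B(0) + 5 = -459 + 0 + 5 = -454, attained at (3, 0).

(3, 0)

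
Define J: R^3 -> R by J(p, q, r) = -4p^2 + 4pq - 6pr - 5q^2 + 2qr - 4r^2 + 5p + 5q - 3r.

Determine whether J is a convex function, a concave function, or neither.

concave

J is quadratic, so its Hessian is the constant matrix H = [[-8, 4, -6], [4, -10, 2], [-6, 2, -8]].
Leading principal minors: -8, 64, -216.
Signs alternate −, +, − ⇒ H ≺ 0 ⇒ concave.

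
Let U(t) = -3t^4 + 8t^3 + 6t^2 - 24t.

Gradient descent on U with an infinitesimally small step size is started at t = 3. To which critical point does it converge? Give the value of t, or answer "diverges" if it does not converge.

U'(t) = -12(t - 2)(t - 1)(t + 1), so U'(3) = -96.
Gradient descent moves in the -U' direction, i.e. t is increasing.
There is no critical point above t=3, and U' keeps the same sign, so the iterate runs off to +∞.

diverges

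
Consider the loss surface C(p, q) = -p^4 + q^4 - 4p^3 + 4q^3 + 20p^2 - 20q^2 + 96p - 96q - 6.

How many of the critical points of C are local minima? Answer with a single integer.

C separates as a function of p plus a function of q, so ∇C=0 decouples.
∂C/∂p = -4(p - 3)(p + 2)(p + 4) = 0 at p ∈ {-4, -2, 3}; ∂C/∂q = 4(q - 3)(q + 2)(q + 4) = 0 at q ∈ {-4, -2, 3}.
The Hessian is diagonal: diag(C_pp, C_qq). Second derivatives: C_pp(-4)=-56, C_pp(-2)=40, C_pp(3)=-140; C_qq(-4)=56, C_qq(-2)=-40, C_qq(3)=140.
Local minima occur where both diagonal entries positive: (-2, -4), (-2, 3). Count: 2.

2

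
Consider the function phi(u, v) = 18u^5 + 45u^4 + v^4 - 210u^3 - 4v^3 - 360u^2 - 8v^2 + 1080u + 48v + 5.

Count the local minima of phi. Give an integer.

4

phi separates as a function of u plus a function of v, so ∇phi=0 decouples.
∂phi/∂u = 90(u - 2)(u - 1)(u + 2)(u + 3) = 0 at u ∈ {-3, -2, 1, 2}; ∂phi/∂v = 4(v - 3)(v - 2)(v + 2) = 0 at v ∈ {-2, 2, 3}.
The Hessian is diagonal: diag(phi_uu, phi_vv). Second derivatives: phi_uu(-3)=-1800, phi_uu(-2)=1080, phi_uu(1)=-1080, phi_uu(2)=1800; phi_vv(-2)=80, phi_vv(2)=-16, phi_vv(3)=20.
Local minima occur where both diagonal entries positive: (-2, -2), (-2, 3), (2, -2), (2, 3). Count: 4.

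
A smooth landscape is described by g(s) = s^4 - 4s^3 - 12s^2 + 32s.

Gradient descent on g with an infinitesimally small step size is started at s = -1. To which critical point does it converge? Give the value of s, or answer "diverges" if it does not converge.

-2

g'(s) = 4(s - 4)(s - 1)(s + 2), so g'(-1) = 40.
Gradient descent moves in the -g' direction, i.e. s is decreasing.
The nearest critical point in that direction is s = -2, where g'' = 72 > 0 (a local minimum). The iterate converges there.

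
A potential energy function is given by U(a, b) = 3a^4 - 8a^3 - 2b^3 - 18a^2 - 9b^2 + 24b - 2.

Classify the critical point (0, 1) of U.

The mixed partial ∂²U/∂a∂b is 0, so the Hessian at any point is diag(U_aa, U_bb) = diag(12(3a^2 - 4a - 3), -6(2b + 3)).
At (0, 1): H = diag(-36, -30).
Both eigenvalues are negative, so H is negative definite: a local maximum.

local maximum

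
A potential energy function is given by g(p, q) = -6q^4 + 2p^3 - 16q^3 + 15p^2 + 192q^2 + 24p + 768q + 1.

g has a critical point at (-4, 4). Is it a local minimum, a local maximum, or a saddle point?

The mixed partial ∂²g/∂p∂q is 0, so the Hessian at any point is diag(g_pp, g_qq) = diag(6(2p + 5), 24(-3q^2 - 4q + 16)).
At (-4, 4): H = diag(-18, -1152).
Both eigenvalues are negative, so H is negative definite: a local maximum.

local maximum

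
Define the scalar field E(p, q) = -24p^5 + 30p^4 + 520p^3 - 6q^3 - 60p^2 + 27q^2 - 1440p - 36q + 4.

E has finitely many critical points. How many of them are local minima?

E separates as a function of p plus a function of q, so ∇E=0 decouples.
∂E/∂p = -120(p - 4)(p - 1)(p + 1)(p + 3) = 0 at p ∈ {-3, -1, 1, 4}; ∂E/∂q = -18(q - 2)(q - 1) = 0 at q ∈ {1, 2}.
The Hessian is diagonal: diag(E_pp, E_qq). Second derivatives: E_pp(-3)=6720, E_pp(-1)=-2400, E_pp(1)=2880, E_pp(4)=-12600; E_qq(1)=18, E_qq(2)=-18.
Local minima occur where both diagonal entries positive: (-3, 1), (1, 1). Count: 2.

2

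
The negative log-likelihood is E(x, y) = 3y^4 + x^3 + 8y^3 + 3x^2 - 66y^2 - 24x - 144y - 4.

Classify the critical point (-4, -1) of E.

The mixed partial ∂²E/∂x∂y is 0, so the Hessian at any point is diag(E_xx, E_yy) = diag(6(x + 1), 12(3y^2 + 4y - 11)).
At (-4, -1): H = diag(-18, -144).
Both eigenvalues are negative, so H is negative definite: a local maximum.

local maximum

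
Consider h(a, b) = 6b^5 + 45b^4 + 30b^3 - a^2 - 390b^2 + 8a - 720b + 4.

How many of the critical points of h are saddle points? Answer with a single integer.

h separates as a function of a plus a function of b, so ∇h=0 decouples.
∂h/∂a = -2(a - 4) = 0 at a ∈ {4}; ∂h/∂b = 30(b - 2)(b + 1)(b + 3)(b + 4) = 0 at b ∈ {-4, -3, -1, 2}.
The Hessian is diagonal: diag(h_aa, h_bb). Second derivatives: h_aa(4)=-2; h_bb(-4)=-540, h_bb(-3)=300, h_bb(-1)=-540, h_bb(2)=2700.
Saddle points occur where the two diagonal entries have opposite signs: (4, -3), (4, 2). Count: 2.

2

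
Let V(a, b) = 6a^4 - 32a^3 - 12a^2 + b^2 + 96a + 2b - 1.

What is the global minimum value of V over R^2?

V(a,b) separates as P(a) + Q(b) − 1, so its minimum is min P + min Q − 1.
P'(a) = 24(a - 4)(a - 1)(a + 1) vanishes at a ∈ {-1, 1, 4}; Q'(b) = 2b + 2 vanishes at b ∈ {-1}.
Local minima of P (where P''>0): P(-1)=-70, P(4)=-320. Local minima of Q: Q(-1)=-1.
So the global minimum of V is P(4) + Q(-1) − 1 = -320 − 1 − 1 = -322, attained at (4, -1).

-322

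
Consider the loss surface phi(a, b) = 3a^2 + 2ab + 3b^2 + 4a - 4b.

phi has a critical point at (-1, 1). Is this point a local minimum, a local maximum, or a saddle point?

local minimum

The Hessian of phi is constant: H = [[6, 2], [2, 6]].
det(H) = 6·6 − 2² = 32.
det(H) > 0 and tr(H) = 12 > 0, so H is positive definite and the point is a local minimum.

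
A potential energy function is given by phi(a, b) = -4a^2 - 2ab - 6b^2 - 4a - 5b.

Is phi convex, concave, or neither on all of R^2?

phi is quadratic, so its Hessian is the constant matrix H = [[-8, -2], [-2, -12]].
det(H) = 92, tr(H) = -20.
det(H) > 0 and tr(H) < 0, so H is negative definite everywhere: concave.

concave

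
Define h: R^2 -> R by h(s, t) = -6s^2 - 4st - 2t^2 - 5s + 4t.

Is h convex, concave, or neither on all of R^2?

concave

h is quadratic, so its Hessian is the constant matrix H = [[-12, -4], [-4, -4]].
det(H) = 32, tr(H) = -16.
det(H) > 0 and tr(H) < 0, so H is negative definite everywhere: concave.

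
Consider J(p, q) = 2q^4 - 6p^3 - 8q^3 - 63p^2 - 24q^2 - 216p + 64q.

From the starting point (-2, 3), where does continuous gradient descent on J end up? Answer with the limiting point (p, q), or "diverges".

diverges

J is separable, so gradient descent decouples: p follows -∂J/∂p, q follows -∂J/∂q.
∂J/∂p = -18(p + 3)(p + 4); at p=-2 this is -36, so p increases.
∂J/∂q = 8(q - 4)(q - 1)(q + 2); at q=3 this is -80, so q increases.
The p-coordinate has no critical point in that direction and runs off to infinity.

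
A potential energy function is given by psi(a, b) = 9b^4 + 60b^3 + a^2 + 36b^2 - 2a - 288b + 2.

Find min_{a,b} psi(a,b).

psi(a,b) separates as P(a) + Q(b) + 2, so its minimum is min P + min Q + 2.
P'(a) = 2a - 2 vanishes at a ∈ {1}; Q'(b) = 36(b - 1)(b + 2)(b + 4) vanishes at b ∈ {-4, -2, 1}.
Local minima of P (where P''>0): P(1)=-1. Local minima of Q: Q(-4)=192, Q(1)=-183.
So the global minimum of psi is P(1) + Q(1) + 2 = -1 − 183 + 2 = -182, attained at (1, 1).

-182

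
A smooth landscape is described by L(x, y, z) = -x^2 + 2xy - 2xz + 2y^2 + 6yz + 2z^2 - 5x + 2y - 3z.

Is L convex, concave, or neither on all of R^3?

neither

L is quadratic, so its Hessian is the constant matrix H = [[-2, 2, -2], [2, 4, 6], [-2, 6, 4]].
Leading principal minors: -2, -12, -40.
Neither pattern holds ⇒ H is indefinite ⇒ neither convex nor concave.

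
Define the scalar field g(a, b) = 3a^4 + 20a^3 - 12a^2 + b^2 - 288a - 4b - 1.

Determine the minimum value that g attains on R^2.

g(a,b) separates as P(a) + Q(b) − 1, so its minimum is min P + min Q − 1.
P'(a) = 12(a - 2)(a + 3)(a + 4) vanishes at a ∈ {-4, -3, 2}; Q'(b) = 2b - 4 vanishes at b ∈ {2}.
Local minima of P (where P''>0): P(-4)=448, P(2)=-416. Local minima of Q: Q(2)=-4.
So the global minimum of g is P(2) + Q(2) − 1 = -416 − 4 − 1 = -421, attained at (2, 2).

-421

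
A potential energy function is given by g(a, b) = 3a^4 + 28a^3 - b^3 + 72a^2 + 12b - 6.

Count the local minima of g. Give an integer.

g separates as a function of a plus a function of b, so ∇g=0 decouples.
∂g/∂a = 12a(a + 3)(a + 4) = 0 at a ∈ {-4, -3, 0}; ∂g/∂b = -3(b - 2)(b + 2) = 0 at b ∈ {-2, 2}.
The Hessian is diagonal: diag(g_aa, g_bb). Second derivatives: g_aa(-4)=48, g_aa(-3)=-36, g_aa(0)=144; g_bb(-2)=12, g_bb(2)=-12.
Local minima occur where both diagonal entries positive: (-4, -2), (0, -2). Count: 2.

2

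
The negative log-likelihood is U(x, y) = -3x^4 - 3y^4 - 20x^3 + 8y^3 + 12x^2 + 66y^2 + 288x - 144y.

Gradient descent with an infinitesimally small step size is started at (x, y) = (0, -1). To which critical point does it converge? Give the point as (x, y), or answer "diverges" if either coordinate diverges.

(-3, 1)

U is separable, so gradient descent decouples: x follows -∂U/∂x, y follows -∂U/∂y.
∂U/∂x = -12(x - 2)(x + 3)(x + 4); at x=0 this is 288, so x decreases.
∂U/∂y = -12(y - 4)(y - 1)(y + 3); at y=-1 this is -240, so y increases.
x converges to its nearest critical value -3 (a local min of the x-part); y converges to 1. The iterate converges to (-3, 1).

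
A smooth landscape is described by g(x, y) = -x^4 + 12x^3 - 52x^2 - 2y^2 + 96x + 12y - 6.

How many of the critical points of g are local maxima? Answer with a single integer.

g separates as a function of x plus a function of y, so ∇g=0 decouples.
∂g/∂x = -4(x - 4)(x - 3)(x - 2) = 0 at x ∈ {2, 3, 4}; ∂g/∂y = -4(y - 3) = 0 at y ∈ {3}.
The Hessian is diagonal: diag(g_xx, g_yy). Second derivatives: g_xx(2)=-8, g_xx(3)=4, g_xx(4)=-8; g_yy(3)=-4.
Local maxima occur where both diagonal entries negative: (2, 3), (4, 3). Count: 2.

2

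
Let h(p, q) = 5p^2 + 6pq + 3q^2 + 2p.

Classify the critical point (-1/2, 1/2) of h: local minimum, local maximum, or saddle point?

The Hessian of h is constant: H = [[10, 6], [6, 6]].
det(H) = 10·6 − 6² = 24.
det(H) > 0 and tr(H) = 16 > 0, so H is positive definite and the point is a local minimum.

local minimum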